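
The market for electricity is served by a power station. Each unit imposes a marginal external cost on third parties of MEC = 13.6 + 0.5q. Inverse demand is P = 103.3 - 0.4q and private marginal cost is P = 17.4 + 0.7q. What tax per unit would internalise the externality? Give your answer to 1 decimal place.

tax = 36.2 per unit

Social marginal cost = private MC + MEC = 31.0 + 1.2q.
Set SMC = demand: 31.0 + 1.2q = 103.3 - 0.4q → q* = 45.1875.
The Pigouvian tax equals MEC at q*: 13.6 + 0.5×45.1875 = 36.1938.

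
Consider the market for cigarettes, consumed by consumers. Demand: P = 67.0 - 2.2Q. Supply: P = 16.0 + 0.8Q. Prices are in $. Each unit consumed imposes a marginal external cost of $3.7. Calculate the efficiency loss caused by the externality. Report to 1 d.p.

DWL = $2.3

Market equilibrium (private): 16.0 + 0.8Q = 67.0 - 2.2Q → Q_m = 17.0000.
Social marginal benefit = demand − MEC = 63.3 - 2.2Q.
Set SMB = MC: 63.3 - 2.2Q = 16.0 + 0.8Q → Q* = 15.7667.
The loss is the area between SMB and MC from Q* to Q_m; with linear curves that's a triangle of height MEC(Q_m).
DWL = ½ × 1.2333 × 3.7000 = 2.2816.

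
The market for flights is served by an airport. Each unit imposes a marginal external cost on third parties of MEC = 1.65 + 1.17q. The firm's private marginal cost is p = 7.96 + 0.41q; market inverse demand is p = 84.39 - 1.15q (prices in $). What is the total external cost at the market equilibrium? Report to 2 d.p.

$1485.06

Market equilibrium (private): 7.96 + 0.41q = 84.39 - 1.15q → q_m = 48.9936.
Total external cost = ∫₀^{q_m} (1.65 + 1.17q) dq = 1.65×48.9936 + ½×1.17×48.9936² = 1485.0576.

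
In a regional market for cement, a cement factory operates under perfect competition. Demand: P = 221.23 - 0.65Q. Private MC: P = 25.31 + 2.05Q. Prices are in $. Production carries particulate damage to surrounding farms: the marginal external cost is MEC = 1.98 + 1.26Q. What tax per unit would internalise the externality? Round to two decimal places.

tax = $63.69 per unit

Social marginal cost = private MC + MEC = 27.29 + 3.31Q.
Set SMC = demand: 27.29 + 3.31Q = 221.23 - 0.65Q → Q* = 48.9747.
The Pigouvian tax equals MEC at Q*: 1.98 + 1.26×48.9747 = 63.6881.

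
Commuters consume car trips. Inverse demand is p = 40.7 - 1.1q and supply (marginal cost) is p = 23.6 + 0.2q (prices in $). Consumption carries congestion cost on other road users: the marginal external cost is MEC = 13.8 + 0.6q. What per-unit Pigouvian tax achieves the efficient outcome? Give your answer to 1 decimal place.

Social marginal benefit = demand − MEC = 26.9 - 1.7q.
Set SMB = MC: 26.9 - 1.7q = 23.6 + 0.2q → q* = 1.7368.
The Pigouvian tax equals MEC at q*: 13.8 + 0.6×1.7368 = 14.8421.

tax = $14.8 per unit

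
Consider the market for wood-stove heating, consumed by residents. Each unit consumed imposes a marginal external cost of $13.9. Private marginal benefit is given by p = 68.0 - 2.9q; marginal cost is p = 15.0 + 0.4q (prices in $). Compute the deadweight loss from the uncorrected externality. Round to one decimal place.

Market equilibrium (private): 15.0 + 0.4q = 68.0 - 2.9q → q_m = 16.0606.
Social marginal benefit = demand − MEC = 54.1 - 2.9q.
Set SMB = MC: 54.1 - 2.9q = 15.0 + 0.4q → q* = 11.8485.
The welfare-loss triangle has base |q_m − q*| and height MEC(q_m) (the vertical gap between SMB and MC is zero at q* and MEC at q_m).
DWL = ½ × 4.2121 × 13.9000 = 29.2741.

DWL = $29.3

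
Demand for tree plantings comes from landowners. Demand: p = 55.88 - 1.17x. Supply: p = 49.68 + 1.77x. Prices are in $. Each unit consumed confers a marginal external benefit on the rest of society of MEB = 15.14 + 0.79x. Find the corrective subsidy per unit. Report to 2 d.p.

subsidy = $22.98 per unit

Social marginal benefit = demand + MEB = 71.02 - 0.38x.
Set SMB = MC: 71.02 - 0.38x = 49.68 + 1.77x → x* = 9.9256.
The Pigouvian subsidy equals MEB at x*: 15.14 + 0.79×9.9256 = 22.9812.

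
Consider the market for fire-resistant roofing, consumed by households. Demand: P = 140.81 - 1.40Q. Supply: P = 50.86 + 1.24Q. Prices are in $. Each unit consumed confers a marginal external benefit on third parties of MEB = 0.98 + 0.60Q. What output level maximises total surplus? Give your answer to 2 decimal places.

Social marginal benefit = demand + MEB = 141.79 - 0.80Q.
Set SMB = MC: 141.79 - 0.80Q = 50.86 + 1.24Q → Q* = 44.5735.

Q* = 44.57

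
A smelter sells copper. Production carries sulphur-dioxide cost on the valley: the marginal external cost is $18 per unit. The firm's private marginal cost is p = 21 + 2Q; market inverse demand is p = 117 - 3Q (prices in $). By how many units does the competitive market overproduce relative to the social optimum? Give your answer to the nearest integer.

Market equilibrium (private): 21 + 2Q = 117 - 3Q → Q_m = 19.2000.
Social marginal cost = private MC + MEC = 39 + 2Q.
Set SMC = demand: 39 + 2Q = 117 - 3Q → Q* = 15.6000.
Gap = |19.2000 − 15.6000| = 3.6000.

4 units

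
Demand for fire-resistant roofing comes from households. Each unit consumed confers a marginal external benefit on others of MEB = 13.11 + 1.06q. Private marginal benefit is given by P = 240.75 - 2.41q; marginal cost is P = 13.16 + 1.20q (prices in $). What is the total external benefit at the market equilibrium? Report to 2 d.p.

Market equilibrium (private): 13.16 + 1.20q = 240.75 - 2.41q → q_m = 63.0443.
Total external benefit = ∫₀^{q_m} (13.11 + 1.06q) dq = 13.11×63.0443 + ½×1.06×63.0443² = 2933.0402.

$2933.04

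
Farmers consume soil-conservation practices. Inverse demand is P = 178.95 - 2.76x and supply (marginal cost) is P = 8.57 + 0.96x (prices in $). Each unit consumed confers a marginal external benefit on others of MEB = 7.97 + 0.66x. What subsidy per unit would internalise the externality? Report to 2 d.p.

Social marginal benefit = demand + MEB = 186.92 - 2.10x.
Set SMB = MC: 186.92 - 2.10x = 8.57 + 0.96x → x* = 58.2843.
The Pigouvian subsidy equals MEB at x*: 7.97 + 0.66×58.2843 = 46.4376.

subsidy = $46.44 per unit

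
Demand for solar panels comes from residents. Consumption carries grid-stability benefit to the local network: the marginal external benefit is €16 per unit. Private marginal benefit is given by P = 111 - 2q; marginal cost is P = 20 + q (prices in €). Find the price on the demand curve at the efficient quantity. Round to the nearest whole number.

Social marginal benefit = demand + MEB = 127 - 2q.
Set SMB = MC: 127 - 2q = 20 + q → q* = 35.6667.
Consumer price on the demand curve at q*: 111 − 2×35.6667 = 39.6666.

P = €40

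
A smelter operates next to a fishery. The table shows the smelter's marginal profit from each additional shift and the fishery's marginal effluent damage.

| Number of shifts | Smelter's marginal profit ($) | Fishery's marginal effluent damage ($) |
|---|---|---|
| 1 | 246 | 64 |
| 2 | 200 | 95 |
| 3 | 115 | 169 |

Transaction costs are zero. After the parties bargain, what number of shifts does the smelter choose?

2

Bargaining reaches the level where marginal profit last exceeds marginal effluent damage.
That holds through level 2 (200 ≥ 95) but not at 3 (115 < 169).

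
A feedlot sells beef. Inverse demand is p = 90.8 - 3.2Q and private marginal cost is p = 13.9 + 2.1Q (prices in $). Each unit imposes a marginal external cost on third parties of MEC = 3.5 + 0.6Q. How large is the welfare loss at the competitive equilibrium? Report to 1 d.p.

DWL = $12.6

Market equilibrium (private): 13.9 + 2.1Q = 90.8 - 3.2Q → Q_m = 14.5094.
Social marginal cost = private MC + MEC = 17.4 + 2.7Q.
Set SMC = demand: 17.4 + 2.7Q = 90.8 - 3.2Q → Q* = 12.4407.
The welfare-loss triangle has base |Q_m − Q*| and height MEC(Q_m) (the vertical gap between SMC and demand is zero at Q* and MEC at Q_m).
DWL = ½ × 2.0687 × 12.2057 = 12.6250.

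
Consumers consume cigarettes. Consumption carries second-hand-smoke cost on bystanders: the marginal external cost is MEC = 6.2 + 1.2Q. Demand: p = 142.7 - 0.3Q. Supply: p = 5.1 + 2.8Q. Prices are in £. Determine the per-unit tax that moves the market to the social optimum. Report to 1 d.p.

Social marginal benefit = demand − MEC = 136.5 - 1.5Q.
Set SMB = MC: 136.5 - 1.5Q = 5.1 + 2.8Q → Q* = 30.5581.
The Pigouvian tax equals MEC at Q*: 6.2 + 1.2×30.5581 = 42.8697.

tax = £42.9 per unit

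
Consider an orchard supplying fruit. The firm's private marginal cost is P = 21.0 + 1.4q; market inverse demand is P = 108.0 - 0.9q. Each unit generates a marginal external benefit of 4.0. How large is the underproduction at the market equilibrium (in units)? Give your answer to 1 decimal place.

1.7 units

Market equilibrium (private): 21.0 + 1.4q = 108.0 - 0.9q → q_m = 37.8261.
Social marginal cost = private MC − MEB = 17.0 + 1.4q.
Set SMC = demand: 17.0 + 1.4q = 108.0 - 0.9q → q* = 39.5652.
Gap = |37.8261 − 39.5652| = 1.7391.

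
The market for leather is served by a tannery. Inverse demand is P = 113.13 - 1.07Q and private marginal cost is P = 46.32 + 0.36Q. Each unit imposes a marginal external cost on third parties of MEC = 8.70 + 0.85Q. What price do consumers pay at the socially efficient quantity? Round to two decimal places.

Social marginal cost = private MC + MEC = 55.02 + 1.21Q.
Set SMC = demand: 55.02 + 1.21Q = 113.13 - 1.07Q → Q* = 25.4868.
Consumer price on the demand curve at Q*: 113.13 − 1.07×25.4868 = 85.8591.

P = 85.86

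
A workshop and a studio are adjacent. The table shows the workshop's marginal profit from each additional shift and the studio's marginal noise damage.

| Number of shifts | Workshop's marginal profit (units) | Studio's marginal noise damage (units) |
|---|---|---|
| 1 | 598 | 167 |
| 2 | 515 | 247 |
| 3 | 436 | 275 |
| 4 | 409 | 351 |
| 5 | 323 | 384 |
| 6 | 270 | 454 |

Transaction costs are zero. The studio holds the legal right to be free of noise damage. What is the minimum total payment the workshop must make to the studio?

Efficient level: marginal profit ≥ marginal noise damage through level 4, so k* = 4.
With the studio holding the right, the workshop must at least compensate total damage at k*: 167 + 247 + 275 + 351 = 1040.

1040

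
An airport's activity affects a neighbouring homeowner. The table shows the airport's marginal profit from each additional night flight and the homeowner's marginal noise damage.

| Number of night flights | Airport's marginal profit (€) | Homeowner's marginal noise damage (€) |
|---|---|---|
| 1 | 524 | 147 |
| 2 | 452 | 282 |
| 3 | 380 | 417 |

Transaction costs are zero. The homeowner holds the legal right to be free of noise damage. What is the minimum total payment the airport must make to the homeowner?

€429

Efficient level: marginal profit ≥ marginal noise damage through level 2, so k* = 2.
With the homeowner holding the right, the airport must at least compensate total damage at k*: 147 + 282 = 429.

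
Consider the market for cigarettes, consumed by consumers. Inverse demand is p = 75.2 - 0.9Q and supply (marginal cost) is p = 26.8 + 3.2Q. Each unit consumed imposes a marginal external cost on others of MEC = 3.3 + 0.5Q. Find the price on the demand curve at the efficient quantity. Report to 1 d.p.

P = 66.4

Social marginal benefit = demand − MEC = 71.9 - 1.4Q.
Set SMB = MC: 71.9 - 1.4Q = 26.8 + 3.2Q → Q* = 9.8043.
Consumer price on the demand curve at Q*: 75.2 − 0.9×9.8043 = 66.3761.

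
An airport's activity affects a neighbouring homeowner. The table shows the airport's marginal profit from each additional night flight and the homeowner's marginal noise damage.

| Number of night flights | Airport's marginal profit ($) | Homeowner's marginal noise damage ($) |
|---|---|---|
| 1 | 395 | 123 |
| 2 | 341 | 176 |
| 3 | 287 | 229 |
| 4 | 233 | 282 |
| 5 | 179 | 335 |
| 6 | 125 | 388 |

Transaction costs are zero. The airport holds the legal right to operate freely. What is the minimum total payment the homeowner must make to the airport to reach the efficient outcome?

Left alone the airport would choose level 6 (marginal profit stays positive).
Efficient level: k* = 3 (marginal profit ≥ marginal noise damage through 3).
The homeowner must at least cover the airport's forgone profit from cutting 6→3: 233 + 179 + 125 = 537.

$537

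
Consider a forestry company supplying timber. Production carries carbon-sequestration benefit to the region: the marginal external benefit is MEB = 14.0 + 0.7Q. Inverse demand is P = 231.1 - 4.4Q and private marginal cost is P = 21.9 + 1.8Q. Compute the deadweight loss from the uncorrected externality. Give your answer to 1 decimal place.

DWL = 128.7

Market equilibrium (private): 21.9 + 1.8Q = 231.1 - 4.4Q → Q_m = 33.7419.
Social marginal cost = private MC − MEB = 7.9 + 1.1Q.
Set SMC = demand: 7.9 + 1.1Q = 231.1 - 4.4Q → Q* = 40.5818.
The welfare-loss triangle has base |Q_m − Q*| and height MEB(Q_m) (the vertical gap between SMC and demand is zero at Q* and MEB at Q_m).
DWL = ½ × 6.8399 × 37.6194 = 128.6565.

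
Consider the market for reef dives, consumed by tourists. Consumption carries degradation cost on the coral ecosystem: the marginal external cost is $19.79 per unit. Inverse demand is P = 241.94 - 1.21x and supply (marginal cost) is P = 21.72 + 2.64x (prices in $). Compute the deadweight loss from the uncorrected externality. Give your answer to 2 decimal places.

DWL = $50.86

Market equilibrium (private): 21.72 + 2.64x = 241.94 - 1.21x → x_m = 57.2000.
Social marginal benefit = demand − MEC = 222.15 - 1.21x.
Set SMB = MC: 222.15 - 1.21x = 21.72 + 2.64x → x* = 52.0597.
Height of the DWL triangle at x_m is MC(x_m) − SMB(x_m) = MEC(x_m) = 19.7900.
DWL = ½ × 5.1403 × 19.7900 = 50.8633.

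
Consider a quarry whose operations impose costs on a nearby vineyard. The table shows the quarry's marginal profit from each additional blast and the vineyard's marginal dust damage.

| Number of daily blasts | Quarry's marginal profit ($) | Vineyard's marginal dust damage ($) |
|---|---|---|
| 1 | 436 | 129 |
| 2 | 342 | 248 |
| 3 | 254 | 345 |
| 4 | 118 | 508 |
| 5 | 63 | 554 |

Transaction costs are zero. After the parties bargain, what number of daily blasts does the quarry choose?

2

Bargaining reaches the level where marginal profit last exceeds marginal dust damage.
That holds through level 2 (342 ≥ 248) but not at 3 (254 < 345).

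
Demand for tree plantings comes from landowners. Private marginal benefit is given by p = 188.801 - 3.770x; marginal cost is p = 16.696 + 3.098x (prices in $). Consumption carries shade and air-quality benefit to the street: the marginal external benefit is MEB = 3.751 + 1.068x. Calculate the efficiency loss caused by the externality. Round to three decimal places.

Market equilibrium (private): 16.696 + 3.098x = 188.801 - 3.770x → x_m = 25.0590.
Social marginal benefit = demand + MEB = 192.552 - 2.702x.
Set SMB = MC: 192.552 - 2.702x = 16.696 + 3.098x → x* = 30.3200.
The loss is the area between SMB and MC from x* to x_m; with linear curves that's a triangle of height MEB(x_m).
DWL = ½ × 5.2610 × 30.5140 = 80.2671.

DWL = $80.267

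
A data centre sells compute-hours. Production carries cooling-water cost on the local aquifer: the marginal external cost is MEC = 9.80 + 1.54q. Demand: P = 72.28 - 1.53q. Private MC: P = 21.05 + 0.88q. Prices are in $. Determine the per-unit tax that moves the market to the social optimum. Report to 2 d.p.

tax = $25.95 per unit

Social marginal cost = private MC + MEC = 30.85 + 2.42q.
Set SMC = demand: 30.85 + 2.42q = 72.28 - 1.53q → q* = 10.4886.
The Pigouvian tax equals MEC at q*: 9.80 + 1.54×10.4886 = 25.9524.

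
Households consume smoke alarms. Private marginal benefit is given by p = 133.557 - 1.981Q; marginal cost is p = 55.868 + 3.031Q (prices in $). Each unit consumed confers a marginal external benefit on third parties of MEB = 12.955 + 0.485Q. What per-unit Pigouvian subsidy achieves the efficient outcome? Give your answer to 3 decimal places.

subsidy = $22.666 per unit

Social marginal benefit = demand + MEB = 146.512 - 1.496Q.
Set SMB = MC: 146.512 - 1.496Q = 55.868 + 3.031Q → Q* = 20.0230.
The Pigouvian subsidy equals MEB at Q*: 12.955 + 0.485×20.0230 = 22.6662.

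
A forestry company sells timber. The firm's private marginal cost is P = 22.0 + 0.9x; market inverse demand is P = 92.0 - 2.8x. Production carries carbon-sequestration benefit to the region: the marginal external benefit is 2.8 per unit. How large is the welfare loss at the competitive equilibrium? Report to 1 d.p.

Market equilibrium (private): 22.0 + 0.9x = 92.0 - 2.8x → x_m = 18.9189.
Social marginal cost = private MC − MEB = 19.2 + 0.9x.
Set SMC = demand: 19.2 + 0.9x = 92.0 - 2.8x → x* = 19.6757.
The welfare-loss triangle has base |x_m − x*| and height MEB(x_m) (the vertical gap between SMC and demand is zero at x* and MEB at x_m).
DWL = ½ × 0.7568 × 2.8000 = 1.0595.

DWL = 1.1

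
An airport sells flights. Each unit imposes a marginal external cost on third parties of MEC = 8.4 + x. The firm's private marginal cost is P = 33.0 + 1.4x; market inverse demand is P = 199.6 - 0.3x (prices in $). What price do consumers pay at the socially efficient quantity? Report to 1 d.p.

P = $182.0

Social marginal cost = private MC + MEC = 41.4 + 2.4x.
Set SMC = demand: 41.4 + 2.4x = 199.6 - 0.3x → x* = 58.5926.
Consumer price on the demand curve at x*: 199.6 − 0.3×58.5926 = 182.0222.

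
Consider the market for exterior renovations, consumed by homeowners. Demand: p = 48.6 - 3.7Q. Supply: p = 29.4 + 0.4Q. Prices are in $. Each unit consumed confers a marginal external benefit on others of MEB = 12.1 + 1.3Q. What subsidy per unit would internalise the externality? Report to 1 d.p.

Social marginal benefit = demand + MEB = 60.7 - 2.4Q.
Set SMB = MC: 60.7 - 2.4Q = 29.4 + 0.4Q → Q* = 11.1786.
The Pigouvian subsidy equals MEB at Q*: 12.1 + 1.3×11.1786 = 26.6322.

subsidy = $26.6 per unit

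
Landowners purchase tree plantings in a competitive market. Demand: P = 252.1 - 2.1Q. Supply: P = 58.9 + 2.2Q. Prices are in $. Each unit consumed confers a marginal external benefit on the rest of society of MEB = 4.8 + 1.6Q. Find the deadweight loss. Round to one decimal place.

Market equilibrium (private): 58.9 + 2.2Q = 252.1 - 2.1Q → Q_m = 44.9302.
Social marginal benefit = demand + MEB = 256.9 - 0.5Q.
Set SMB = MC: 256.9 - 0.5Q = 58.9 + 2.2Q → Q* = 73.3333.
The welfare-loss triangle has base |Q_m − Q*| and height MEB(Q_m) (the vertical gap between SMB and MC is zero at Q* and MEB at Q_m).
DWL = ½ × 28.4031 × 76.6884 = 1089.0941.

DWL = $1089.1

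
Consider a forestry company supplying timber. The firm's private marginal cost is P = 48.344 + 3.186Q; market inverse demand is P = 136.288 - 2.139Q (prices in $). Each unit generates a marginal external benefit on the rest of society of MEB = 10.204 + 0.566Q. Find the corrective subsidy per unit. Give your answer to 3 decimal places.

Social marginal cost = private MC − MEB = 38.140 + 2.620Q.
Set SMC = demand: 38.140 + 2.620Q = 136.288 - 2.139Q → Q* = 20.6237.
The Pigouvian subsidy equals MEB at Q*: 10.204 + 0.566×20.6237 = 21.8770.

subsidy = $21.877 per unit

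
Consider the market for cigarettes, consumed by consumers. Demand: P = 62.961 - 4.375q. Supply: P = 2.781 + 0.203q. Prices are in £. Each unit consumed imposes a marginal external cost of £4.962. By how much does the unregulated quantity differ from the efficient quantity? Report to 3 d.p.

Market equilibrium (private): 2.781 + 0.203q = 62.961 - 4.375q → q_m = 13.1455.
Social marginal benefit = demand − MEC = 57.999 - 4.375q.
Set SMB = MC: 57.999 - 4.375q = 2.781 + 0.203q → q* = 12.0616.
Gap = |13.1455 − 12.0616| = 1.0839.

1.084 units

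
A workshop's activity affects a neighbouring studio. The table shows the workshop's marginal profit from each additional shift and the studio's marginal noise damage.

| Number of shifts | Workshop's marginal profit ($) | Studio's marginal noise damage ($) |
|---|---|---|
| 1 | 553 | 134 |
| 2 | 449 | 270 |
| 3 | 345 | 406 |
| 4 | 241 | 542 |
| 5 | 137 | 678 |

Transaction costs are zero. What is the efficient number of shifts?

Bargaining reaches the level where marginal profit last exceeds marginal noise damage.
That holds through level 2 (449 ≥ 270) but not at 3 (345 < 406).

2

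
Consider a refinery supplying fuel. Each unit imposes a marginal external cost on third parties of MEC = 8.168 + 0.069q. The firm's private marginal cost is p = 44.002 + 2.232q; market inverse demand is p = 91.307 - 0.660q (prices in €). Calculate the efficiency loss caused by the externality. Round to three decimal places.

DWL = €14.594

Market equilibrium (private): 44.002 + 2.232q = 91.307 - 0.660q → q_m = 16.3572.
Social marginal cost = private MC + MEC = 52.170 + 2.301q.
Set SMC = demand: 52.170 + 2.301q = 91.307 - 0.660q → q* = 13.2175.
The welfare-loss triangle has base |q_m − q*| and height MEC(q_m) (the vertical gap between SMC and demand is zero at q* and MEC at q_m).
DWL = ½ × 3.1397 × 9.2966 = 14.5943.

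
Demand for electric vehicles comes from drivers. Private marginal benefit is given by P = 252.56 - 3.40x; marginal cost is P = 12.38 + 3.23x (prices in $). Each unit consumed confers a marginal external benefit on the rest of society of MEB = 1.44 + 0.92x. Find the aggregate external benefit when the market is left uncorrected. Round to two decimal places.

$655.84

Market equilibrium (private): 12.38 + 3.23x = 252.56 - 3.40x → x_m = 36.2262.
Total external benefit = ∫₀^{x_m} (1.44 + 0.92x) dx = 1.44×36.2262 + ½×0.92×36.2262² = 655.8410.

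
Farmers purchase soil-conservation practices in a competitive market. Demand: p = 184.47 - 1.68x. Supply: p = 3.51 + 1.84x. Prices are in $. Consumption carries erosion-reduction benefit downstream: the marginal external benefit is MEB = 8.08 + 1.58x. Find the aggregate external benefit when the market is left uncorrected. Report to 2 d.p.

Market equilibrium (private): 3.51 + 1.84x = 184.47 - 1.68x → x_m = 51.4091.
Total external benefit = ∫₀^{x_m} (8.08 + 1.58x) dx = 8.08×51.4091 + ½×1.58×51.4091² = 2503.2730.

$2503.27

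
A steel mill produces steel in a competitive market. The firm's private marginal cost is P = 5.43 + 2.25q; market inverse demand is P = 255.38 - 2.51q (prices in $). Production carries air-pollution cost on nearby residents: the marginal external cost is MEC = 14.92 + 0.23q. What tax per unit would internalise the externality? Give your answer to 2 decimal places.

tax = $25.75 per unit

Social marginal cost = private MC + MEC = 20.35 + 2.48q.
Set SMC = demand: 20.35 + 2.48q = 255.38 - 2.51q → q* = 47.1002.
The Pigouvian tax equals MEC at q*: 14.92 + 0.23×47.1002 = 25.7530.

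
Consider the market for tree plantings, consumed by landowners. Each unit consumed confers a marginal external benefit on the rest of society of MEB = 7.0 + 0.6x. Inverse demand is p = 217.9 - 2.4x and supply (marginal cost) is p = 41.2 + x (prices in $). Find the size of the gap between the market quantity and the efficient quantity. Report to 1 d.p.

13.6 units

Market equilibrium (private): 41.2 + x = 217.9 - 2.4x → x_m = 51.9706.
Social marginal benefit = demand + MEB = 224.9 - 1.8x.
Set SMB = MC: 224.9 - 1.8x = 41.2 + x → x* = 65.6071.
Gap = |51.9706 − 65.6071| = 13.6365.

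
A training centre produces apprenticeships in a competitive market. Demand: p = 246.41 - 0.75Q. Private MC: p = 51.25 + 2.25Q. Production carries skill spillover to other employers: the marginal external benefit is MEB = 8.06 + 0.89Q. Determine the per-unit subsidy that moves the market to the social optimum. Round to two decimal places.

subsidy = 93.78 per unit

Social marginal cost = private MC − MEB = 43.19 + 1.36Q.
Set SMC = demand: 43.19 + 1.36Q = 246.41 - 0.75Q → Q* = 96.3128.
The Pigouvian subsidy equals MEB at Q*: 8.06 + 0.89×96.3128 = 93.7784.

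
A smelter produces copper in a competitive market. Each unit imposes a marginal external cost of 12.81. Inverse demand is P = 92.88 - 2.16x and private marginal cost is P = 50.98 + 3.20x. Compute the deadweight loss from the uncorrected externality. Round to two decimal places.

DWL = 15.31

Market equilibrium (private): 50.98 + 3.20x = 92.88 - 2.16x → x_m = 7.8172.
Social marginal cost = private MC + MEC = 63.79 + 3.20x.
Set SMC = demand: 63.79 + 3.20x = 92.88 - 2.16x → x* = 5.4272.
The loss is the area between SMC and demand from x* to x_m; with linear curves that's a triangle of height MEC(x_m).
DWL = ½ × 2.3900 × 12.8100 = 15.3080.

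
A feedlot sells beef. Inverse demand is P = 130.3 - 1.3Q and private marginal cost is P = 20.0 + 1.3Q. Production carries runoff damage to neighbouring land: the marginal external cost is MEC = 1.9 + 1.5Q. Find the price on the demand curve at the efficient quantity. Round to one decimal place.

P = 95.9

Social marginal cost = private MC + MEC = 21.9 + 2.8Q.
Set SMC = demand: 21.9 + 2.8Q = 130.3 - 1.3Q → Q* = 26.4390.
Consumer price on the demand curve at Q*: 130.3 − 1.3×26.4390 = 95.9293.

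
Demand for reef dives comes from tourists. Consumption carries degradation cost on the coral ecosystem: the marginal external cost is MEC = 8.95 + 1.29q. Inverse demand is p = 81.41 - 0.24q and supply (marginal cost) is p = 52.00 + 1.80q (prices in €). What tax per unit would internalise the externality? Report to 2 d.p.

Social marginal benefit = demand − MEC = 72.46 - 1.53q.
Set SMB = MC: 72.46 - 1.53q = 52.00 + 1.80q → q* = 6.1441.
The Pigouvian tax equals MEC at q*: 8.95 + 1.29×6.1441 = 16.8759.

tax = €16.88 per unit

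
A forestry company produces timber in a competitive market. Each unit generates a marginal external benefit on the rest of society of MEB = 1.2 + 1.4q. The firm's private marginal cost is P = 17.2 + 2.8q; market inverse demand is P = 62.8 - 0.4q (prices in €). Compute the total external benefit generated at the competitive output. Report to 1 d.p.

Market equilibrium (private): 17.2 + 2.8q = 62.8 - 0.4q → q_m = 14.2500.
Total external benefit = ∫₀^{q_m} (1.2 + 1.4q) dq = 1.2×14.2500 + ½×1.4×14.2500² = 159.2438.

€159.2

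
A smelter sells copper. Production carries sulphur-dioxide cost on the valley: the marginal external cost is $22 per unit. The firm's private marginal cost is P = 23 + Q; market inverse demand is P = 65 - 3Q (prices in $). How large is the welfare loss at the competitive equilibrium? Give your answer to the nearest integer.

Market equilibrium (private): 23 + Q = 65 - 3Q → Q_m = 10.5000.
Social marginal cost = private MC + MEC = 45 + Q.
Set SMC = demand: 45 + Q = 65 - 3Q → Q* = 5.0000.
Height of the DWL triangle at Q_m is SMC(Q_m) − demand(Q_m) = MEC(Q_m) = 22.0000.
DWL = ½ × 5.5000 × 22.0000 = 60.5000.

DWL = $61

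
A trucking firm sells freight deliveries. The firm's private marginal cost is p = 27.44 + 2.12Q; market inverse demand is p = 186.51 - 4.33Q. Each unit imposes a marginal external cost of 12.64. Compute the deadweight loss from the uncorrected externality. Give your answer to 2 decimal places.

DWL = 12.39

Market equilibrium (private): 27.44 + 2.12Q = 186.51 - 4.33Q → Q_m = 24.6620.
Social marginal cost = private MC + MEC = 40.08 + 2.12Q.
Set SMC = demand: 40.08 + 2.12Q = 186.51 - 4.33Q → Q* = 22.7023.
Between Q* and Q_m the wedge SMC − demand runs linearly from 0 to MEC(Q_m), so the loss is a triangle.
DWL = ½ × 1.9597 × 12.6400 = 12.3853.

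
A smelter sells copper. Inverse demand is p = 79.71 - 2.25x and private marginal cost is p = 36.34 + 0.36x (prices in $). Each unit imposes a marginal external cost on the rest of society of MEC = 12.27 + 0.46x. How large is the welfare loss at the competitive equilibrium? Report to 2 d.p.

Market equilibrium (private): 36.34 + 0.36x = 79.71 - 2.25x → x_m = 16.6169.
Social marginal cost = private MC + MEC = 48.61 + 0.82x.
Set SMC = demand: 48.61 + 0.82x = 79.71 - 2.25x → x* = 10.1303.
Height of the DWL triangle at x_m is SMC(x_m) − demand(x_m) = MEC(x_m) = 19.9138.
DWL = ½ × 6.4866 × 19.9138 = 64.5864.

DWL = $64.59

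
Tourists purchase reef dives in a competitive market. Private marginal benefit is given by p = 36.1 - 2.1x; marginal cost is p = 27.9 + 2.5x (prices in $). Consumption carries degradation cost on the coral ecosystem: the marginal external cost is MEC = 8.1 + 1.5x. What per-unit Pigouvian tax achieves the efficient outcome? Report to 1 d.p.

Social marginal benefit = demand − MEC = 28.0 - 3.6x.
Set SMB = MC: 28.0 - 3.6x = 27.9 + 2.5x → x* = 0.0164.
The Pigouvian tax equals MEC at x*: 8.1 + 1.5×0.0164 = 8.1246.

tax = $8.1 per unit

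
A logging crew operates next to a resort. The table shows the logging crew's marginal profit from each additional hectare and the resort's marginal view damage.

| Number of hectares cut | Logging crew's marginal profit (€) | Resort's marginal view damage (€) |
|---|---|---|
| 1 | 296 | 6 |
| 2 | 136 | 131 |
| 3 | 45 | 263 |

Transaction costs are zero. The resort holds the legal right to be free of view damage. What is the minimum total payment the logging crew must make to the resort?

€137

Efficient level: marginal profit ≥ marginal view damage through level 2, so k* = 2.
With the resort holding the right, the logging crew must at least compensate total damage at k*: 6 + 131 = 137.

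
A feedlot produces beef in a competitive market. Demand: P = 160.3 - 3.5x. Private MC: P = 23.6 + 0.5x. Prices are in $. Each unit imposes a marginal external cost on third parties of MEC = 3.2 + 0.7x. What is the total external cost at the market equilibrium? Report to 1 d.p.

$518.1

Market equilibrium (private): 23.6 + 0.5x = 160.3 - 3.5x → x_m = 34.1750.
Total external cost = ∫₀^{x_m} (3.2 + 0.7x) dx = 3.2×34.1750 + ½×0.7×34.1750² = 518.1357.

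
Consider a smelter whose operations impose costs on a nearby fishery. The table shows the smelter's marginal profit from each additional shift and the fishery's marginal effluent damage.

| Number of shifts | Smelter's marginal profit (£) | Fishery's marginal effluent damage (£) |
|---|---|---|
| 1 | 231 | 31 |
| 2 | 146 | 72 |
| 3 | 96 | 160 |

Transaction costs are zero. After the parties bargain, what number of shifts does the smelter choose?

2

Bargaining reaches the level where marginal profit last exceeds marginal effluent damage.
That holds through level 2 (146 ≥ 72) but not at 3 (96 < 160).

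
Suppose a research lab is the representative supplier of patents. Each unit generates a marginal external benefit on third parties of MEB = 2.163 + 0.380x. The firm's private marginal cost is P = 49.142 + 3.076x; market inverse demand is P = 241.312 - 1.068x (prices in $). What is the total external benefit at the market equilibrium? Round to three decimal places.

$508.893

Market equilibrium (private): 49.142 + 3.076x = 241.312 - 1.068x → x_m = 46.3731.
Total external benefit = ∫₀^{x_m} (2.163 + 0.380x) dx = 2.163×46.3731 + ½×0.380×46.3731² = 508.8933.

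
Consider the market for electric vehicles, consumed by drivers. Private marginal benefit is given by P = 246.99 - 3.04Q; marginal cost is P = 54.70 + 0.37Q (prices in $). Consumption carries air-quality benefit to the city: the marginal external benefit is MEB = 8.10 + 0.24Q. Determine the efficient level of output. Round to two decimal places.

Q* = 63.21

Social marginal benefit = demand + MEB = 255.09 - 2.80Q.
Set SMB = MC: 255.09 - 2.80Q = 54.70 + 0.37Q → Q* = 63.2145.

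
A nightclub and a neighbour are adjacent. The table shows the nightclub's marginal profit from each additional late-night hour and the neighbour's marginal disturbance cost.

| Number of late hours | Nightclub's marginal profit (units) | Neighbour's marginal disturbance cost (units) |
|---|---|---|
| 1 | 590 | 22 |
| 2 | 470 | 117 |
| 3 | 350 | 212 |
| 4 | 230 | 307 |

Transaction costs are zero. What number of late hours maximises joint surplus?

3

Bargaining reaches the level where marginal profit last exceeds marginal disturbance cost.
That holds through level 3 (350 ≥ 212) but not at 4 (230 < 307).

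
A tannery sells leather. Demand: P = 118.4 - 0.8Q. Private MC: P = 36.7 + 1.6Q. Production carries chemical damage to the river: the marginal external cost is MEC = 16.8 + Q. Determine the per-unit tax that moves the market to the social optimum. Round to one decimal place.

Social marginal cost = private MC + MEC = 53.5 + 2.6Q.
Set SMC = demand: 53.5 + 2.6Q = 118.4 - 0.8Q → Q* = 19.0882.
The Pigouvian tax equals MEC at Q*: 16.8 + 1.0×19.0882 = 35.8882.

tax = 35.9 per unit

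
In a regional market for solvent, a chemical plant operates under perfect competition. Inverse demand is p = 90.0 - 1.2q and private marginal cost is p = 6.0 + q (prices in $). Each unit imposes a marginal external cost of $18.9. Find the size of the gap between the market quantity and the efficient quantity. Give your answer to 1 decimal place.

Market equilibrium (private): 6.0 + q = 90.0 - 1.2q → q_m = 38.1818.
Social marginal cost = private MC + MEC = 24.9 + q.
Set SMC = demand: 24.9 + q = 90.0 - 1.2q → q* = 29.5909.
Gap = |38.1818 − 29.5909| = 8.5909.

8.6 units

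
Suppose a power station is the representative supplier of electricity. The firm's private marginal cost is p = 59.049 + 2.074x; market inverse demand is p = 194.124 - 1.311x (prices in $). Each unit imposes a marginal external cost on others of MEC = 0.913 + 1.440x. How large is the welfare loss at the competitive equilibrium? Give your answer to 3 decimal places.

DWL = $353.120

Market equilibrium (private): 59.049 + 2.074x = 194.124 - 1.311x → x_m = 39.9040.
Social marginal cost = private MC + MEC = 59.962 + 3.514x.
Set SMC = demand: 59.962 + 3.514x = 194.124 - 1.311x → x* = 27.8056.
Between x* and x_m the wedge SMC − demand runs linearly from 0 to MEC(x_m), so the loss is a triangle.
DWL = ½ × 12.0984 × 58.3747 = 353.1202.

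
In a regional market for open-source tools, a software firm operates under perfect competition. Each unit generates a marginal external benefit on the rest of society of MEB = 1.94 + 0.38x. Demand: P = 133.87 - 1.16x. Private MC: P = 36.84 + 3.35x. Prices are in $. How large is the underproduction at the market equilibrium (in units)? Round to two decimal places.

2.45 units

Market equilibrium (private): 36.84 + 3.35x = 133.87 - 1.16x → x_m = 21.5144.
Social marginal cost = private MC − MEB = 34.90 + 2.97x.
Set SMC = demand: 34.90 + 2.97x = 133.87 - 1.16x → x* = 23.9637.
Gap = |21.5144 − 23.9637| = 2.4493.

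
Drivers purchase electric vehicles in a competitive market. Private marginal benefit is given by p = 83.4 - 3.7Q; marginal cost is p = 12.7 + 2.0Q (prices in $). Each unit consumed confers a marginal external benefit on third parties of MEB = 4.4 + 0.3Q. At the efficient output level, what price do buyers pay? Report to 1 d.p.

Social marginal benefit = demand + MEB = 87.8 - 3.4Q.
Set SMB = MC: 87.8 - 3.4Q = 12.7 + 2.0Q → Q* = 13.9074.
Consumer price on the demand curve at Q*: 83.4 − 3.7×13.9074 = 31.9426.

P = $31.9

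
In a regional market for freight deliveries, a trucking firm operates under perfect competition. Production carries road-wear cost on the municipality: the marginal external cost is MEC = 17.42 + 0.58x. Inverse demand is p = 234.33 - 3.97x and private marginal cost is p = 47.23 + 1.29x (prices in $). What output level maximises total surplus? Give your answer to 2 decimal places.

x* = 29.05

Social marginal cost = private MC + MEC = 64.65 + 1.87x.
Set SMC = demand: 64.65 + 1.87x = 234.33 - 3.97x → x* = 29.0548.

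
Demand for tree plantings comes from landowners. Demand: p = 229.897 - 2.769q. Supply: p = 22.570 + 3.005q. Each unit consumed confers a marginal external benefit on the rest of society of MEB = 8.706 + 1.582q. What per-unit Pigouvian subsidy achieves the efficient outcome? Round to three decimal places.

subsidy = 90.234 per unit

Social marginal benefit = demand + MEB = 238.603 - 1.187q.
Set SMB = MC: 238.603 - 1.187q = 22.570 + 3.005q → q* = 51.5346.
The Pigouvian subsidy equals MEB at q*: 8.706 + 1.582×51.5346 = 90.2337.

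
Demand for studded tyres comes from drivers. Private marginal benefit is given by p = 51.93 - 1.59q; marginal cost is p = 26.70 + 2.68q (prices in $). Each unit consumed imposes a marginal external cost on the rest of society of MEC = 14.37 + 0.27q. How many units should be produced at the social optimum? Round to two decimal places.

Social marginal benefit = demand − MEC = 37.56 - 1.86q.
Set SMB = MC: 37.56 - 1.86q = 26.70 + 2.68q → q* = 2.3921.

q* = 2.39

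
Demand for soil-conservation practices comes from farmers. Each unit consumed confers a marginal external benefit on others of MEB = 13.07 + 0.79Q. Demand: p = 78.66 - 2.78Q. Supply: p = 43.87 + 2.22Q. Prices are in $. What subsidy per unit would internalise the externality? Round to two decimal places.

subsidy = $22.05 per unit

Social marginal benefit = demand + MEB = 91.73 - 1.99Q.
Set SMB = MC: 91.73 - 1.99Q = 43.87 + 2.22Q → Q* = 11.3682.
The Pigouvian subsidy equals MEB at Q*: 13.07 + 0.79×11.3682 = 22.0509.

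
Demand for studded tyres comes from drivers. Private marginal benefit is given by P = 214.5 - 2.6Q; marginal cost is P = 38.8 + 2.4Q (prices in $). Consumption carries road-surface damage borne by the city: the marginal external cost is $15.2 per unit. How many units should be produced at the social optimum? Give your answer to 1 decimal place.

Q* = 32.1

Social marginal benefit = demand − MEC = 199.3 - 2.6Q.
Set SMB = MC: 199.3 - 2.6Q = 38.8 + 2.4Q → Q* = 32.1000.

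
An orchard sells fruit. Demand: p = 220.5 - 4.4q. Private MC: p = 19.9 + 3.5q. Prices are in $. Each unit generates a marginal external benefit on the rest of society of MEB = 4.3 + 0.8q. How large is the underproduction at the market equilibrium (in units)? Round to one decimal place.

3.5 units

Market equilibrium (private): 19.9 + 3.5q = 220.5 - 4.4q → q_m = 25.3924.
Social marginal cost = private MC − MEB = 15.6 + 2.7q.
Set SMC = demand: 15.6 + 2.7q = 220.5 - 4.4q → q* = 28.8592.
Gap = |25.3924 − 28.8592| = 3.4668.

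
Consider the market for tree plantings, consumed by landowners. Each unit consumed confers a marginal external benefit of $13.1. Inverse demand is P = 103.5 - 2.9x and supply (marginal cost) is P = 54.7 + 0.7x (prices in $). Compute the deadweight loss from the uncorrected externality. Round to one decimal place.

Market equilibrium (private): 54.7 + 0.7x = 103.5 - 2.9x → x_m = 13.5556.
Social marginal benefit = demand + MEB = 116.6 - 2.9x.
Set SMB = MC: 116.6 - 2.9x = 54.7 + 0.7x → x* = 17.1944.
Height of the DWL triangle at x_m is SMB(x_m) − MC(x_m) = MEB(x_m) = 13.1000.
DWL = ½ × 3.6388 × 13.1000 = 23.8341.

DWL = $23.8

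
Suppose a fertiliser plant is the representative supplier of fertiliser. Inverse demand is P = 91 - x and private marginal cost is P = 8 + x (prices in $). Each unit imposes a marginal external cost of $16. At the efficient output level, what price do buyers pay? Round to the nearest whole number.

P = $58

Social marginal cost = private MC + MEC = 24 + x.
Set SMC = demand: 24 + x = 91 - x → x* = 33.5000.
Consumer price on the demand curve at x*: 91 − 1×33.5000 = 57.5000.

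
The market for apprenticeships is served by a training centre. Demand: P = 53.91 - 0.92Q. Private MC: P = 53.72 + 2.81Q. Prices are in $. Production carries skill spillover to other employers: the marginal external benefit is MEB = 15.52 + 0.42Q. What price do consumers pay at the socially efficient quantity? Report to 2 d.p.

P = $49.54

Social marginal cost = private MC − MEB = 38.20 + 2.39Q.
Set SMC = demand: 38.20 + 2.39Q = 53.91 - 0.92Q → Q* = 4.7462.
Consumer price on the demand curve at Q*: 53.91 − 0.92×4.7462 = 49.5435.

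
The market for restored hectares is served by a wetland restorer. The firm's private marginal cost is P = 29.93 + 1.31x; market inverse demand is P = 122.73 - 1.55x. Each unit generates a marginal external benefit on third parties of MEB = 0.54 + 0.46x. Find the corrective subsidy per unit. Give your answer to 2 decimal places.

Social marginal cost = private MC − MEB = 29.39 + 0.85x.
Set SMC = demand: 29.39 + 0.85x = 122.73 - 1.55x → x* = 38.8917.
The Pigouvian subsidy equals MEB at x*: 0.54 + 0.46×38.8917 = 18.4302.

subsidy = 18.43 per unit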